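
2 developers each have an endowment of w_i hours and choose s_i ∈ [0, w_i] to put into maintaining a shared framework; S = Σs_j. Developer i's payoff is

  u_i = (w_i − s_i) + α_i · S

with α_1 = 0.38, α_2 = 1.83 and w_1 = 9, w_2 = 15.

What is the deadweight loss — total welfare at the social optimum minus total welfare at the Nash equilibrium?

10.89

∂u_i/∂s_i = α_i − 1, so developer i contributes w_i if α_i > 1, else 0.
α_i > 1 for i ∈ {2}; NE contributions (0, 15), S = 15.
W^NE = Σw_i − S^NE + (Σα_i)·S^NE = 24 + 1.21·15 = 42.15.
Planner: ∂(Σu_j)/∂s_i = Σα_j − 1 = 1.21 > 0, so everyone contributes w_i; S^SO = 24, W^SO = 24 + 1.21·24 = 53.04.
Deadweight loss = 10.89.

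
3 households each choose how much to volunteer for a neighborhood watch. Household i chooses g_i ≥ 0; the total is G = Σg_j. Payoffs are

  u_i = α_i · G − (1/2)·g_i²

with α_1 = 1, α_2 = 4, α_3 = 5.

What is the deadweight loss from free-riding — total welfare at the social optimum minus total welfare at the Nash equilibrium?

Household i's FOC: ∂u_i/∂g_i = α_i − g_i = 0, so g_i* = α_i.
NE contributions = (1, 4, 5); G = 10.
W^NE = (Σα)·G − ½Σα_i² = 10² − ½·42 = 79.
Planner sets g_i = Σα_j = 10 for every i, so G^SO = 3·10 = 30.
W^SO = (Σα)·G^SO − ½·3·(Σα)² = (3/2)·10² = 150.
Deadweight loss = W^SO − W^NE = 71.

71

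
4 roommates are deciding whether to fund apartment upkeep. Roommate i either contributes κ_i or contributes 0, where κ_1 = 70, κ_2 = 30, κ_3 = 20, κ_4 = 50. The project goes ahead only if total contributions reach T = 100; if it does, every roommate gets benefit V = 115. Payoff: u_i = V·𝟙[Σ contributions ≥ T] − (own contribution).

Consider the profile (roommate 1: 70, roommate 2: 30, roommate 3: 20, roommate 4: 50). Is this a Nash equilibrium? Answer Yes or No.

No

Total = 170 ≥ 100: provided.
Roommate 1 (pledges 70, payoff 45): dropping to 0 → total 100, payoff 115. Profitable deviation.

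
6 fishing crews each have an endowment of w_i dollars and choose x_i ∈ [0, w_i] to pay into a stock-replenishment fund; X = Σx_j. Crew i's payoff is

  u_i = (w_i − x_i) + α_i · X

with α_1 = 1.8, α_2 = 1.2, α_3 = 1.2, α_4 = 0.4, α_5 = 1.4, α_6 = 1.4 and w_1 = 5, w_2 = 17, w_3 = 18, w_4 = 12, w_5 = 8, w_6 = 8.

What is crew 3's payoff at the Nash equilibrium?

67.2

∂u_i/∂x_i = α_i − 1, so crew i contributes w_i if α_i > 1, else 0.
α_i > 1 for i ∈ {1, 2, 3, 5, 6}; NE contributions (5, 17, 18, 0, 8, 8), X = 56.
u_3 = (18 − 18) + 1.2·56 = 67.2.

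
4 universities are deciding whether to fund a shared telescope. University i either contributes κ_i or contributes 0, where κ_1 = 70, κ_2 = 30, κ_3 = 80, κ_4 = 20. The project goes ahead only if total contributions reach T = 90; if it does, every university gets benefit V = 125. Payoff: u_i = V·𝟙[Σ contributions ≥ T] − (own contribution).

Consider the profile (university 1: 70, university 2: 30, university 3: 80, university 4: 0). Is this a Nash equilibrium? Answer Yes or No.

Total = 180 ≥ 90: provided.
University 1 (pledges 70, payoff 55): dropping to 0 → total 110, payoff 125. Profitable deviation.

No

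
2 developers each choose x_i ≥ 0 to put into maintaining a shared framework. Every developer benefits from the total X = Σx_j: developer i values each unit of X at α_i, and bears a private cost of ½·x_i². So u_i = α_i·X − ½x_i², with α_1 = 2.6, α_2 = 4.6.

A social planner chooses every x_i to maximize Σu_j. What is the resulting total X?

14.4

Planner FOC: ∂(Σu_j)/∂x_i = (Σα_j) − x_i = 0, so x_i^SO = Σα_j = 7.2 for every i; X^SO = 14.4.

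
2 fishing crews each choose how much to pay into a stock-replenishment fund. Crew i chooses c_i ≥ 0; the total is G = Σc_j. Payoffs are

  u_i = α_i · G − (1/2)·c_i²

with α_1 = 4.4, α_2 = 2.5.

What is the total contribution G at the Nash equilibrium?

Crew i's FOC: ∂u_i/∂c_i = α_i − c_i = 0, so c_i* = α_i.
NE contributions = (4.4, 2.5); G = 6.9.

6.9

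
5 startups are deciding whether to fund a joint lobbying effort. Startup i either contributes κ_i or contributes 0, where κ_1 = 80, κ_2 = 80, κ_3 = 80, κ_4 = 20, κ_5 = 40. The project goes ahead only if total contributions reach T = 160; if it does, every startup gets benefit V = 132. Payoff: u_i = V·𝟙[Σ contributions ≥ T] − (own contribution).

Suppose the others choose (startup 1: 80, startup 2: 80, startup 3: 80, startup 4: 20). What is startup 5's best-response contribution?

Others' total = 260 ≥ 160; contributing adds cost 40 for no extra benefit.
Best response: 0.

0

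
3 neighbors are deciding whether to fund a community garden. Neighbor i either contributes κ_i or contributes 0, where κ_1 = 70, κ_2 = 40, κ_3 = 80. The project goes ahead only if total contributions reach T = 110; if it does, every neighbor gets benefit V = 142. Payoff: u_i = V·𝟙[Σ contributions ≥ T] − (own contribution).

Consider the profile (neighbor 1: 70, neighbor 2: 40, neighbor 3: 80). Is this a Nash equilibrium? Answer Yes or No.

Total = 190 ≥ 110: provided.
Neighbor 1 (pledges 70, payoff 72): dropping to 0 → total 120, payoff 142. Profitable deviation.

No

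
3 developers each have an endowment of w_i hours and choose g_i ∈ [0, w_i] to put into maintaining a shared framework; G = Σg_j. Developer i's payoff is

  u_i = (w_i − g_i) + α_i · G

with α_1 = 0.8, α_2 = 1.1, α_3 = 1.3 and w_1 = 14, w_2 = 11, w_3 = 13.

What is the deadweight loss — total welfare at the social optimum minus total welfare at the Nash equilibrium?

30.8

∂u_i/∂g_i = α_i − 1, so developer i contributes w_i if α_i > 1, else 0.
α_i > 1 for i ∈ {2, 3}; NE contributions (0, 11, 13), G = 24.
W^NE = Σw_i − G^NE + (Σα_i)·G^NE = 38 + 2.2·24 = 90.8.
Planner: ∂(Σu_j)/∂g_i = Σα_j − 1 = 2.2 > 0, so everyone contributes w_i; G^SO = 38, W^SO = 38 + 2.2·38 = 121.6.
Deadweight loss = 30.8.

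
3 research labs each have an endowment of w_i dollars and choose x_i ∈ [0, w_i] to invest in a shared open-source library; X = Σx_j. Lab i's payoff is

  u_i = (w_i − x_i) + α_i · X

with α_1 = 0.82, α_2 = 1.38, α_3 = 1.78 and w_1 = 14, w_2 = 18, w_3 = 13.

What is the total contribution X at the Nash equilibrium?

∂u_i/∂x_i = α_i − 1, so lab i contributes w_i if α_i > 1, else 0.
α_i > 1 for i ∈ {2, 3}; NE contributions (0, 18, 13), X = 31.

31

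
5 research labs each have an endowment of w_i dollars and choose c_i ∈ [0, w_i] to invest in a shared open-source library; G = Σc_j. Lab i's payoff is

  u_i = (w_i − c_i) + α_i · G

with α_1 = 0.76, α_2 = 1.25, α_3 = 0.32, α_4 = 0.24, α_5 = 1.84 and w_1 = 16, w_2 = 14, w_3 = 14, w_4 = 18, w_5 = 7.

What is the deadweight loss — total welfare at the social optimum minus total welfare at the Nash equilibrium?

163.68

∂u_i/∂c_i = α_i − 1, so lab i contributes w_i if α_i > 1, else 0.
α_i > 1 for i ∈ {2, 5}; NE contributions (0, 14, 0, 0, 7), G = 21.
W^NE = Σw_i − G^NE + (Σα_i)·G^NE = 69 + 3.41·21 = 140.61.
Planner: ∂(Σu_j)/∂c_i = Σα_j − 1 = 3.41 > 0, so everyone contributes w_i; G^SO = 69, W^SO = 69 + 3.41·69 = 304.29.
Deadweight loss = 163.68.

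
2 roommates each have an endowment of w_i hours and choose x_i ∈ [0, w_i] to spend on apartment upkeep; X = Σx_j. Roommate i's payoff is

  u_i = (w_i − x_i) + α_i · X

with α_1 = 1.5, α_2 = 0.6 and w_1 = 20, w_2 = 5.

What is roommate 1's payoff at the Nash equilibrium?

∂u_i/∂x_i = α_i − 1, so roommate i contributes w_i if α_i > 1, else 0.
α_i > 1 for i ∈ {1}; NE contributions (20, 0), X = 20.
u_1 = (20 − 20) + 1.5·20 = 30.

30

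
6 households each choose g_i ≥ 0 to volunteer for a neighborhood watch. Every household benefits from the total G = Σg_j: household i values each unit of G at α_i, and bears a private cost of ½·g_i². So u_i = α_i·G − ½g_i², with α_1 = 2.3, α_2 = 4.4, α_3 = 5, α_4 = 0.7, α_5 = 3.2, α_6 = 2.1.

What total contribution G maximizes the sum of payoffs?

Planner FOC: ∂(Σu_j)/∂g_i = (Σα_j) − g_i = 0, so g_i^SO = Σα_j = 17.7 for every i; G^SO = 106.2.

106.2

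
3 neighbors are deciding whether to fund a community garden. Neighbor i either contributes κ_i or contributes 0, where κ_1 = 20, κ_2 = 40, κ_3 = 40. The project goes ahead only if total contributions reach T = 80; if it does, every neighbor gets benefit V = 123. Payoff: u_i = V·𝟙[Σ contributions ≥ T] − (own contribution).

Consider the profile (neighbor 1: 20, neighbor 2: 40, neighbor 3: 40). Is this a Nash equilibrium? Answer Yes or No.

Total = 100 ≥ 80: provided.
Neighbor 1 (pledges 20, payoff 103): dropping to 0 → total 80, payoff 123. Profitable deviation.

No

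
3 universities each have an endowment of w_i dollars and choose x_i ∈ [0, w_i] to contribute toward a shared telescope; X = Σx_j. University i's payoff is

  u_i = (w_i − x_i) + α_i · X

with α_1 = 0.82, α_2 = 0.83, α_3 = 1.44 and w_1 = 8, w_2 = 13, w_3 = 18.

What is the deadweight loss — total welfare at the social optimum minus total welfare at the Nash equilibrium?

43.89

∂u_i/∂x_i = α_i − 1, so university i contributes w_i if α_i > 1, else 0.
α_i > 1 for i ∈ {3}; NE contributions (0, 0, 18), X = 18.
W^NE = Σw_i − X^NE + (Σα_i)·X^NE = 39 + 2.09·18 = 76.62.
Planner: ∂(Σu_j)/∂x_i = Σα_j − 1 = 2.09 > 0, so everyone contributes w_i; X^SO = 39, W^SO = 39 + 2.09·39 = 120.51.
Deadweight loss = 43.89.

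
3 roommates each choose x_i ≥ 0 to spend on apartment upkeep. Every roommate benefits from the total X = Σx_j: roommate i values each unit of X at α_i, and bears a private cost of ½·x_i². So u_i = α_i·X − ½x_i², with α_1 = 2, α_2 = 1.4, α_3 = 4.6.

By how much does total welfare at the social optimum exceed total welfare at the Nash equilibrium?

Roommate i's FOC: ∂u_i/∂x_i = α_i − x_i = 0, so x_i* = α_i.
NE contributions = (2, 1.4, 4.6); X = 8.
W^NE = (Σα)·X − ½Σα_i² = 8² − ½·27.12 = 50.44.
Planner sets x_i = Σα_j = 8 for every i, so X^SO = 3·8 = 24.
W^SO = (Σα)·X^SO − ½·3·(Σα)² = (3/2)·8² = 96.
Deadweight loss = W^SO − W^NE = 45.56.

45.56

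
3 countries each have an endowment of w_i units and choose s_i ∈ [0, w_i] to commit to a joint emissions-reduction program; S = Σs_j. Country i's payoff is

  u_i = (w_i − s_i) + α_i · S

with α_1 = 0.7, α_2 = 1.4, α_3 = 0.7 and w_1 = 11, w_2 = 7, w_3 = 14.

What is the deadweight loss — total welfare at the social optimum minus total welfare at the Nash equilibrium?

45

∂u_i/∂s_i = α_i − 1, so country i contributes w_i if α_i > 1, else 0.
α_i > 1 for i ∈ {2}; NE contributions (0, 7, 0), S = 7.
W^NE = Σw_i − S^NE + (Σα_i)·S^NE = 32 + 1.8·7 = 44.6.
Planner: ∂(Σu_j)/∂s_i = Σα_j − 1 = 1.8 > 0, so everyone contributes w_i; S^SO = 32, W^SO = 32 + 1.8·32 = 89.6.
Deadweight loss = 45.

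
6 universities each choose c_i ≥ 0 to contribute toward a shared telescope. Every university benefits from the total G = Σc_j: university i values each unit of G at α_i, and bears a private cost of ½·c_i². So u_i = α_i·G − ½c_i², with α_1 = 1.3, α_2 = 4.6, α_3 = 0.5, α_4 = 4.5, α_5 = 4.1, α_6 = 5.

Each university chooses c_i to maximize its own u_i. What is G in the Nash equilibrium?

University i's FOC: ∂u_i/∂c_i = α_i − c_i = 0, so c_i* = α_i.
NE contributions = (1.3, 4.6, 0.5, 4.5, 4.1, 5); G = 20.

20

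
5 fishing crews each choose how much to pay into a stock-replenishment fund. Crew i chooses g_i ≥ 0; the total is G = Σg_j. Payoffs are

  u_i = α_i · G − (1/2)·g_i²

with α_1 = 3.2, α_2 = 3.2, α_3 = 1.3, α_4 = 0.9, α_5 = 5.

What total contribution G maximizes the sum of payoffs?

Planner FOC: ∂(Σu_j)/∂g_i = (Σα_j) − g_i = 0, so g_i^SO = Σα_j = 13.6 for every i; G^SO = 68.

68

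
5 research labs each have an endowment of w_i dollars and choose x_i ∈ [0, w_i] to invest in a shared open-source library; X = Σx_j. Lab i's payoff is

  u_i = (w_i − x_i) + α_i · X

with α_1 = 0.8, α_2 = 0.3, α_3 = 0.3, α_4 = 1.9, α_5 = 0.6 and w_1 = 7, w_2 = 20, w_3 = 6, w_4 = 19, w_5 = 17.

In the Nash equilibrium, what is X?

∂u_i/∂x_i = α_i − 1, so lab i contributes w_i if α_i > 1, else 0.
α_i > 1 for i ∈ {4}; NE contributions (0, 0, 0, 19, 0), X = 19.

19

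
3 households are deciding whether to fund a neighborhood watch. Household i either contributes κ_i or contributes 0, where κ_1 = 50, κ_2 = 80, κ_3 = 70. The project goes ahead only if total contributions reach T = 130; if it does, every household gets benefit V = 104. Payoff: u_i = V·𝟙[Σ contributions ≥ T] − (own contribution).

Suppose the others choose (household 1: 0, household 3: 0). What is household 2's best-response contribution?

0

Others' total = 0. Even contributing 80 gives 80 < 130: no benefit either way.
Best response: 0.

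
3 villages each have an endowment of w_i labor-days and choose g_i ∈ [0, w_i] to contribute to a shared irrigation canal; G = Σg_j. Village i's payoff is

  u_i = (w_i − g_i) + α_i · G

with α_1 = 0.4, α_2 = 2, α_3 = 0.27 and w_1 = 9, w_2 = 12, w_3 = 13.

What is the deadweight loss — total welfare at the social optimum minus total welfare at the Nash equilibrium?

∂u_i/∂g_i = α_i − 1, so village i contributes w_i if α_i > 1, else 0.
α_i > 1 for i ∈ {2}; NE contributions (0, 12, 0), G = 12.
W^NE = Σw_i − G^NE + (Σα_i)·G^NE = 34 + 1.67·12 = 54.04.
Planner: ∂(Σu_j)/∂g_i = Σα_j − 1 = 1.67 > 0, so everyone contributes w_i; G^SO = 34, W^SO = 34 + 1.67·34 = 90.78.
Deadweight loss = 36.74.

36.74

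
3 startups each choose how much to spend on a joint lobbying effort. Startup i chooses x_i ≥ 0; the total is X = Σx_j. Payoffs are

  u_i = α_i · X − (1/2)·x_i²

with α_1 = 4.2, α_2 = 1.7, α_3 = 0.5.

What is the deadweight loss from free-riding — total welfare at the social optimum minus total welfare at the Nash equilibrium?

30.87

Startup i's FOC: ∂u_i/∂x_i = α_i − x_i = 0, so x_i* = α_i.
NE contributions = (4.2, 1.7, 0.5); X = 6.4.
W^NE = (Σα)·X − ½Σα_i² = 6.4² − ½·20.78 = 30.57.
Planner sets x_i = Σα_j = 6.4 for every i, so X^SO = 3·6.4 = 19.2.
W^SO = (Σα)·X^SO − ½·3·(Σα)² = (3/2)·6.4² = 61.44.
Deadweight loss = W^SO − W^NE = 30.87.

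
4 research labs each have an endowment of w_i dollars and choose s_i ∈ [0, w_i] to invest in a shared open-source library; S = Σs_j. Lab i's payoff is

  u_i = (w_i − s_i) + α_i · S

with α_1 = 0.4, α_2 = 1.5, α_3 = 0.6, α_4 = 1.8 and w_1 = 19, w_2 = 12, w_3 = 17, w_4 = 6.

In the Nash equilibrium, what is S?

18

∂u_i/∂s_i = α_i − 1, so lab i contributes w_i if α_i > 1, else 0.
α_i > 1 for i ∈ {2, 4}; NE contributions (0, 12, 0, 6), S = 18.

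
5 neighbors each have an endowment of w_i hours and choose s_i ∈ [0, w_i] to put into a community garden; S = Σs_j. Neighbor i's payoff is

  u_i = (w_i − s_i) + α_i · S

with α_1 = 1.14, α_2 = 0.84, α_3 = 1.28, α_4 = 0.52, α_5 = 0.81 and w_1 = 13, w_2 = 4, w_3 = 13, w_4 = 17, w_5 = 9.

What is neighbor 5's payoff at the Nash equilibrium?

∂u_i/∂s_i = α_i − 1, so neighbor i contributes w_i if α_i > 1, else 0.
α_i > 1 for i ∈ {1, 3}; NE contributions (13, 0, 13, 0, 0), S = 26.
u_5 = (9 − 0) + 0.81·26 = 30.06.

30.06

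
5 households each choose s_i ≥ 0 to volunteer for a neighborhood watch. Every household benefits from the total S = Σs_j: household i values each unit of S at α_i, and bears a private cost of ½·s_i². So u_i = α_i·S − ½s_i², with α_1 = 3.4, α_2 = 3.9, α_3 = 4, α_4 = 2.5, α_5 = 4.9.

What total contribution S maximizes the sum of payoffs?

Planner FOC: ∂(Σu_j)/∂s_i = (Σα_j) − s_i = 0, so s_i^SO = Σα_j = 18.7 for every i; S^SO = 93.5.

93.5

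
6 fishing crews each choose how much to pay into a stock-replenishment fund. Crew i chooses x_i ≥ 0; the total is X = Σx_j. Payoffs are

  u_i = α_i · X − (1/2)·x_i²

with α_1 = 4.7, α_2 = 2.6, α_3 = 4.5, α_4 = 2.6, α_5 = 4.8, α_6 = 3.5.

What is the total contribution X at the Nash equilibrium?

Crew i's FOC: ∂u_i/∂x_i = α_i − x_i = 0, so x_i* = α_i.
NE contributions = (4.7, 2.6, 4.5, 2.6, 4.8, 3.5); X = 22.7.

22.7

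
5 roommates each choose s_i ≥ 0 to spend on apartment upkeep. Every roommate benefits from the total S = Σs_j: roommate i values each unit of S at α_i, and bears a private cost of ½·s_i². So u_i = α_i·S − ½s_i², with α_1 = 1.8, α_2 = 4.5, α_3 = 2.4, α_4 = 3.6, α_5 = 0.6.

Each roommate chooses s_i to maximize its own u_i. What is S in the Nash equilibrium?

12.9

Roommate i's FOC: ∂u_i/∂s_i = α_i − s_i = 0, so s_i* = α_i.
NE contributions = (1.8, 4.5, 2.4, 3.6, 0.6); S = 12.9.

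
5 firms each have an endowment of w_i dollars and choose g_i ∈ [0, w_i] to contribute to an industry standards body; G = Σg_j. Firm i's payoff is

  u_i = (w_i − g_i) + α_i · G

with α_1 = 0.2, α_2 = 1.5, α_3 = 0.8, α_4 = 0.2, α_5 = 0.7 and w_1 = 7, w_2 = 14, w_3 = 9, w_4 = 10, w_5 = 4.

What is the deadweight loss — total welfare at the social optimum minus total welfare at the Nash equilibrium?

72

∂u_i/∂g_i = α_i − 1, so firm i contributes w_i if α_i > 1, else 0.
α_i > 1 for i ∈ {2}; NE contributions (0, 14, 0, 0, 0), G = 14.
W^NE = Σw_i − G^NE + (Σα_i)·G^NE = 44 + 2.4·14 = 77.6.
Planner: ∂(Σu_j)/∂g_i = Σα_j − 1 = 2.4 > 0, so everyone contributes w_i; G^SO = 44, W^SO = 44 + 2.4·44 = 149.6.
Deadweight loss = 72.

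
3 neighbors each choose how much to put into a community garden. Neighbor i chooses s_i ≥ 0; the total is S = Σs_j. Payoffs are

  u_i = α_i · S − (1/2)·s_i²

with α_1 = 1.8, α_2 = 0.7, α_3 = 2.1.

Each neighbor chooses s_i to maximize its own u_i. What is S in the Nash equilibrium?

Neighbor i's FOC: ∂u_i/∂s_i = α_i − s_i = 0, so s_i* = α_i.
NE contributions = (1.8, 0.7, 2.1); S = 4.6.

4.6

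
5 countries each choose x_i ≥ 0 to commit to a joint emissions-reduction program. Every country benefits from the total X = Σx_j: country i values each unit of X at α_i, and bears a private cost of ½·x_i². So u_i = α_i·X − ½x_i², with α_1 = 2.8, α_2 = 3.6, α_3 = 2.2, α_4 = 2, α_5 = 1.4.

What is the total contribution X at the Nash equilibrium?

Country i's FOC: ∂u_i/∂x_i = α_i − x_i = 0, so x_i* = α_i.
NE contributions = (2.8, 3.6, 2.2, 2, 1.4); X = 12.

12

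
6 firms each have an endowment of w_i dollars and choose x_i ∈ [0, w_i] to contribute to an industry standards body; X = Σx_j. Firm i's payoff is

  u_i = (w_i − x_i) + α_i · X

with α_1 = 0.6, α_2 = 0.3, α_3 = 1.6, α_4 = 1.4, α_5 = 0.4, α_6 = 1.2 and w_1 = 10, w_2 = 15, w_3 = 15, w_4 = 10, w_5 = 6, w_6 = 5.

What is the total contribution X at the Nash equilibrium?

∂u_i/∂x_i = α_i − 1, so firm i contributes w_i if α_i > 1, else 0.
α_i > 1 for i ∈ {3, 4, 6}; NE contributions (0, 0, 15, 10, 0, 5), X = 30.

30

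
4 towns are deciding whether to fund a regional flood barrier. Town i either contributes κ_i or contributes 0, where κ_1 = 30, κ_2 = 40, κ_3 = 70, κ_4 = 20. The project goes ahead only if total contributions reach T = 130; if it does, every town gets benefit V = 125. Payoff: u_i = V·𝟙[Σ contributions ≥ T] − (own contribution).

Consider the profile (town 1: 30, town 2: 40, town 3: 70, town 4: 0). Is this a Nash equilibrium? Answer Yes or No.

Total = 140 ≥ 130: provided.
Town 1 (pledges 30, payoff 95): dropping to 0 → total 110, payoff 0. No gain.
Town 2 (pledges 40, payoff 85): dropping to 0 → total 100, payoff 0. No gain.
Town 3 (pledges 70, payoff 55): dropping to 0 → total 70, payoff 0. No gain.
Town 4 (pledges 0, payoff 125): pledging 20 → total 160, payoff 105. No gain.

Yes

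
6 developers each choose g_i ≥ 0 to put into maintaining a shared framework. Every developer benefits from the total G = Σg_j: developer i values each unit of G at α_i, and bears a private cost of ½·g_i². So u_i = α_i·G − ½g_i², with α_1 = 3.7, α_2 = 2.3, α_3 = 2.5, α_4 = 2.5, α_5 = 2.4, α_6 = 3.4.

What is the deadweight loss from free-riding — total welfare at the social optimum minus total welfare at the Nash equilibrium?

588.88

Developer i's FOC: ∂u_i/∂g_i = α_i − g_i = 0, so g_i* = α_i.
NE contributions = (3.7, 2.3, 2.5, 2.5, 2.4, 3.4); G = 16.8.
W^NE = (Σα)·G − ½Σα_i² = 16.8² − ½·48.8 = 257.84.
Planner sets g_i = Σα_j = 16.8 for every i, so G^SO = 6·16.8 = 100.8.
W^SO = (Σα)·G^SO − ½·6·(Σα)² = (6/2)·16.8² = 846.72.
Deadweight loss = W^SO − W^NE = 588.88.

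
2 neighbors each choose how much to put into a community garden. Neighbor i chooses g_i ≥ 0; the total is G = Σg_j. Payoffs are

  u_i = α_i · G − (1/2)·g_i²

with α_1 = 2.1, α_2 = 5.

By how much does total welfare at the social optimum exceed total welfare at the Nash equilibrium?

Neighbor i's FOC: ∂u_i/∂g_i = α_i − g_i = 0, so g_i* = α_i.
NE contributions = (2.1, 5); G = 7.1.
W^NE = (Σα)·G − ½Σα_i² = 7.1² − ½·29.41 = 35.705.
Planner sets g_i = Σα_j = 7.1 for every i, so G^SO = 2·7.1 = 14.2.
W^SO = (Σα)·G^SO − ½·2·(Σα)² = (2/2)·7.1² = 50.41.
Deadweight loss = W^SO − W^NE = 14.705.

14.705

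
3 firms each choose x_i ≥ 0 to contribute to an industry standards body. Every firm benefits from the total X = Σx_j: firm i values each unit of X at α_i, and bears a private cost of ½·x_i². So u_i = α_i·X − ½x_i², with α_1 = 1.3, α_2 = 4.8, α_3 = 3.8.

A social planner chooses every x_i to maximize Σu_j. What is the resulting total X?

Planner FOC: ∂(Σu_j)/∂x_i = (Σα_j) − x_i = 0, so x_i^SO = Σα_j = 9.9 for every i; X^SO = 29.7.

29.7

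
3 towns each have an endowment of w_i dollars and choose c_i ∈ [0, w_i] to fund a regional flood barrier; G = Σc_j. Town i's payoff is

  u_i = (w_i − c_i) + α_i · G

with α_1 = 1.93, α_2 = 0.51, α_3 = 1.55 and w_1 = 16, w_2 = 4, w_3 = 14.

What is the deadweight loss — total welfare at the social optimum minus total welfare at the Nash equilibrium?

∂u_i/∂c_i = α_i − 1, so town i contributes w_i if α_i > 1, else 0.
α_i > 1 for i ∈ {1, 3}; NE contributions (16, 0, 14), G = 30.
W^NE = Σw_i − G^NE + (Σα_i)·G^NE = 34 + 2.99·30 = 123.7.
Planner: ∂(Σu_j)/∂c_i = Σα_j − 1 = 2.99 > 0, so everyone contributes w_i; G^SO = 34, W^SO = 34 + 2.99·34 = 135.66.
Deadweight loss = 11.96.

11.96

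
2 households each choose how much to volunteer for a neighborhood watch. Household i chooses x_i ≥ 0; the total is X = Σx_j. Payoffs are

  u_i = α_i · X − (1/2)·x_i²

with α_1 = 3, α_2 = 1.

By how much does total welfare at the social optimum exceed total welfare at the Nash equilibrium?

Household i's FOC: ∂u_i/∂x_i = α_i − x_i = 0, so x_i* = α_i.
NE contributions = (3, 1); X = 4.
W^NE = (Σα)·X − ½Σα_i² = 4² − ½·10 = 11.
Planner sets x_i = Σα_j = 4 for every i, so X^SO = 2·4 = 8.
W^SO = (Σα)·X^SO − ½·2·(Σα)² = (2/2)·4² = 16.
Deadweight loss = W^SO − W^NE = 5.

5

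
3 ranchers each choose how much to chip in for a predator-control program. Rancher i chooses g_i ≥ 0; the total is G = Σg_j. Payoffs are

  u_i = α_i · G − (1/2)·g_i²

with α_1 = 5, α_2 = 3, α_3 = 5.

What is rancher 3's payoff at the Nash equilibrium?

Rancher i's FOC: ∂u_i/∂g_i = α_i − g_i = 0, so g_i* = α_i.
NE contributions = (5, 3, 5); G = 13.
u_3 = α_3·G − ½·(g_3)² = 5·13 − ½·5² = 52.5.

52.5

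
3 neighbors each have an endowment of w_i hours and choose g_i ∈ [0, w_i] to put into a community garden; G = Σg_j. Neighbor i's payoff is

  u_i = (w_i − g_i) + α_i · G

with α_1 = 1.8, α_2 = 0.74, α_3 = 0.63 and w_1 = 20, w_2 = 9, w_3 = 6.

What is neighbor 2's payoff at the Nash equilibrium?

∂u_i/∂g_i = α_i − 1, so neighbor i contributes w_i if α_i > 1, else 0.
α_i > 1 for i ∈ {1}; NE contributions (20, 0, 0), G = 20.
u_2 = (9 − 0) + 0.74·20 = 23.8.

23.8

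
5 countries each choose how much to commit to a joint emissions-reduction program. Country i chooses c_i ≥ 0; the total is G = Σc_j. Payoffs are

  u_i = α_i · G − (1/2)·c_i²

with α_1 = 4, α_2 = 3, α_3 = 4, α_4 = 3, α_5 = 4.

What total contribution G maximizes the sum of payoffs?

Planner FOC: ∂(Σu_j)/∂c_i = (Σα_j) − c_i = 0, so c_i^SO = Σα_j = 18 for every i; G^SO = 90.

90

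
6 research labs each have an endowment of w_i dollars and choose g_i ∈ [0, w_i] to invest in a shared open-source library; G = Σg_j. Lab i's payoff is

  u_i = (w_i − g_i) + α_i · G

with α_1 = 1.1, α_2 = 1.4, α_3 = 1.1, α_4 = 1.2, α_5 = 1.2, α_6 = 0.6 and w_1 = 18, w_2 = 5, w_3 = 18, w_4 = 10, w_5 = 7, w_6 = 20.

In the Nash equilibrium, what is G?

58

∂u_i/∂g_i = α_i − 1, so lab i contributes w_i if α_i > 1, else 0.
α_i > 1 for i ∈ {1, 2, 3, 4, 5}; NE contributions (18, 5, 18, 10, 7, 0), G = 58.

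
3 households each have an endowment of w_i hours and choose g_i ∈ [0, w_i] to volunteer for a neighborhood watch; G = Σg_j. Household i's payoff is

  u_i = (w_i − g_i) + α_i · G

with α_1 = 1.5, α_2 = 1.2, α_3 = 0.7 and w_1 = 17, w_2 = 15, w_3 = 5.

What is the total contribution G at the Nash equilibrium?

∂u_i/∂g_i = α_i − 1, so household i contributes w_i if α_i > 1, else 0.
α_i > 1 for i ∈ {1, 2}; NE contributions (17, 15, 0), G = 32.

32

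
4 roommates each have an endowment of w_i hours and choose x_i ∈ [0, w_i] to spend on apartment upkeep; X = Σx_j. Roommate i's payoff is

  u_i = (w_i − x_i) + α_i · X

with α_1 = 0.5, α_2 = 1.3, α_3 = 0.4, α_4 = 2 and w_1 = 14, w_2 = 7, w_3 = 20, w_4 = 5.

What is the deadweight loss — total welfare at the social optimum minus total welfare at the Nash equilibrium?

108.8

∂u_i/∂x_i = α_i − 1, so roommate i contributes w_i if α_i > 1, else 0.
α_i > 1 for i ∈ {2, 4}; NE contributions (0, 7, 0, 5), X = 12.
W^NE = Σw_i − X^NE + (Σα_i)·X^NE = 46 + 3.2·12 = 84.4.
Planner: ∂(Σu_j)/∂x_i = Σα_j − 1 = 3.2 > 0, so everyone contributes w_i; X^SO = 46, W^SO = 46 + 3.2·46 = 193.2.
Deadweight loss = 108.8.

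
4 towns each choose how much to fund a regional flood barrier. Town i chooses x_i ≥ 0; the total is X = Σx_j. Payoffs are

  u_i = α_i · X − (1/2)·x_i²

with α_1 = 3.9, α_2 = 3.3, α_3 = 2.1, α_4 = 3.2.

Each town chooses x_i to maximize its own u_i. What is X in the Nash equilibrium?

Town i's FOC: ∂u_i/∂x_i = α_i − x_i = 0, so x_i* = α_i.
NE contributions = (3.9, 3.3, 2.1, 3.2); X = 12.5.

12.5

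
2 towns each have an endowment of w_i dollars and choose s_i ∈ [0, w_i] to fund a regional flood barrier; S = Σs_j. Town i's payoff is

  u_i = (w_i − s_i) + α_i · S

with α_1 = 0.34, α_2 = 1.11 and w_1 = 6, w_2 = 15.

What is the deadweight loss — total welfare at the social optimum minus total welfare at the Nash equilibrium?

∂u_i/∂s_i = α_i − 1, so town i contributes w_i if α_i > 1, else 0.
α_i > 1 for i ∈ {2}; NE contributions (0, 15), S = 15.
W^NE = Σw_i − S^NE + (Σα_i)·S^NE = 21 + 0.45·15 = 27.75.
Planner: ∂(Σu_j)/∂s_i = Σα_j − 1 = 0.45 > 0, so everyone contributes w_i; S^SO = 21, W^SO = 21 + 0.45·21 = 30.45.
Deadweight loss = 2.7.

2.7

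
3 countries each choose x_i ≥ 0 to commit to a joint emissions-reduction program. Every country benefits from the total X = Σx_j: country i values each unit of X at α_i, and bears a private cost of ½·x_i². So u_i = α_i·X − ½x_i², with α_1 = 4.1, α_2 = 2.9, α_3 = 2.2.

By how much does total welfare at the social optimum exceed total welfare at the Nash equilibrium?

57.35

Country i's FOC: ∂u_i/∂x_i = α_i − x_i = 0, so x_i* = α_i.
NE contributions = (4.1, 2.9, 2.2); X = 9.2.
W^NE = (Σα)·X − ½Σα_i² = 9.2² − ½·30.06 = 69.61.
Planner sets x_i = Σα_j = 9.2 for every i, so X^SO = 3·9.2 = 27.6.
W^SO = (Σα)·X^SO − ½·3·(Σα)² = (3/2)·9.2² = 126.96.
Deadweight loss = W^SO − W^NE = 57.35.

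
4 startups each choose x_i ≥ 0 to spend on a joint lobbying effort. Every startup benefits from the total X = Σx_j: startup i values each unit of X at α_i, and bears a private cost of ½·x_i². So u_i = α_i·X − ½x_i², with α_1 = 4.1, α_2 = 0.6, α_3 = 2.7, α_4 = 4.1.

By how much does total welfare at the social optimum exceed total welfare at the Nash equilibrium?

Startup i's FOC: ∂u_i/∂x_i = α_i − x_i = 0, so x_i* = α_i.
NE contributions = (4.1, 0.6, 2.7, 4.1); X = 11.5.
W^NE = (Σα)·X − ½Σα_i² = 11.5² − ½·41.27 = 111.615.
Planner sets x_i = Σα_j = 11.5 for every i, so X^SO = 4·11.5 = 46.
W^SO = (Σα)·X^SO − ½·4·(Σα)² = (4/2)·11.5² = 264.5.
Deadweight loss = W^SO − W^NE = 152.885.

152.885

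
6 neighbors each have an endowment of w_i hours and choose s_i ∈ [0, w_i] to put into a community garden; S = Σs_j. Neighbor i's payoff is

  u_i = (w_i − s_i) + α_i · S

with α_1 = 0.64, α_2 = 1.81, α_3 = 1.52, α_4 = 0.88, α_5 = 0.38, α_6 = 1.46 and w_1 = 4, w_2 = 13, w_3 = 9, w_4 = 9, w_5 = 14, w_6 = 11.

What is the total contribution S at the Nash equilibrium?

∂u_i/∂s_i = α_i − 1, so neighbor i contributes w_i if α_i > 1, else 0.
α_i > 1 for i ∈ {2, 3, 6}; NE contributions (0, 13, 9, 0, 0, 11), S = 33.

33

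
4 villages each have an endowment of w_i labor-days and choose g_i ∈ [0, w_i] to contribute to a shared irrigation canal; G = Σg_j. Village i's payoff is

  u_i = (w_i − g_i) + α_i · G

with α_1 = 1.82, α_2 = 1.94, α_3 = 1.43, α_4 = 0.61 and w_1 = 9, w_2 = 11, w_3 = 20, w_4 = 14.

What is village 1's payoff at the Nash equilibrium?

72.8

∂u_i/∂g_i = α_i − 1, so village i contributes w_i if α_i > 1, else 0.
α_i > 1 for i ∈ {1, 2, 3}; NE contributions (9, 11, 20, 0), G = 40.
u_1 = (9 − 9) + 1.82·40 = 72.8.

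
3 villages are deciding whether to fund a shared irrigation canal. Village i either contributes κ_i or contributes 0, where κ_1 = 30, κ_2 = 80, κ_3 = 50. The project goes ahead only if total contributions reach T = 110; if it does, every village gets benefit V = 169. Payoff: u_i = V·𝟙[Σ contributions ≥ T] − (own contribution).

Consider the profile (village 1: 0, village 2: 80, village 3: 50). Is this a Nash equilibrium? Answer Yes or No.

Yes

Total = 130 ≥ 110: provided.
Village 1 (pledges 0, payoff 169): pledging 30 → total 160, payoff 139. No gain.
Village 2 (pledges 80, payoff 89): dropping to 0 → total 50, payoff 0. No gain.
Village 3 (pledges 50, payoff 119): dropping to 0 → total 80, payoff 0. No gain.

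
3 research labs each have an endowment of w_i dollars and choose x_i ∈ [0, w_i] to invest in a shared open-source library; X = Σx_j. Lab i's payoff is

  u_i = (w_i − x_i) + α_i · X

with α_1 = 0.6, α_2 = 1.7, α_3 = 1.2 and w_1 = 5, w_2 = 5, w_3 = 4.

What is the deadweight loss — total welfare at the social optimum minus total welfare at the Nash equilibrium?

12.5

∂u_i/∂x_i = α_i − 1, so lab i contributes w_i if α_i > 1, else 0.
α_i > 1 for i ∈ {2, 3}; NE contributions (0, 5, 4), X = 9.
W^NE = Σw_i − X^NE + (Σα_i)·X^NE = 14 + 2.5·9 = 36.5.
Planner: ∂(Σu_j)/∂x_i = Σα_j − 1 = 2.5 > 0, so everyone contributes w_i; X^SO = 14, W^SO = 14 + 2.5·14 = 49.
Deadweight loss = 12.5.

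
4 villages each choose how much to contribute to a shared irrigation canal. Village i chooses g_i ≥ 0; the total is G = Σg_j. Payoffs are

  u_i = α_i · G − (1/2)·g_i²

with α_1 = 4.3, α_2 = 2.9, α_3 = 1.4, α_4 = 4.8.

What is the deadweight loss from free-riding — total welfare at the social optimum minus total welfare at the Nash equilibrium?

Village i's FOC: ∂u_i/∂g_i = α_i − g_i = 0, so g_i* = α_i.
NE contributions = (4.3, 2.9, 1.4, 4.8); G = 13.4.
W^NE = (Σα)·G − ½Σα_i² = 13.4² − ½·51.9 = 153.61.
Planner sets g_i = Σα_j = 13.4 for every i, so G^SO = 4·13.4 = 53.6.
W^SO = (Σα)·G^SO − ½·4·(Σα)² = (4/2)·13.4² = 359.12.
Deadweight loss = W^SO − W^NE = 205.51.

205.51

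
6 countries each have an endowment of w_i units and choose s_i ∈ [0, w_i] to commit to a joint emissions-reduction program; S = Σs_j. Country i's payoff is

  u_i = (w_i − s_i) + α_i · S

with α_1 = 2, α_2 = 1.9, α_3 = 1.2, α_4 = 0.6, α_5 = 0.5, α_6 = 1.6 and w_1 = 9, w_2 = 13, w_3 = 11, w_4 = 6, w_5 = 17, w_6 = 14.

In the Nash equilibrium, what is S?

47

∂u_i/∂s_i = α_i − 1, so country i contributes w_i if α_i > 1, else 0.
α_i > 1 for i ∈ {1, 2, 3, 6}; NE contributions (9, 13, 11, 0, 0, 14), S = 47.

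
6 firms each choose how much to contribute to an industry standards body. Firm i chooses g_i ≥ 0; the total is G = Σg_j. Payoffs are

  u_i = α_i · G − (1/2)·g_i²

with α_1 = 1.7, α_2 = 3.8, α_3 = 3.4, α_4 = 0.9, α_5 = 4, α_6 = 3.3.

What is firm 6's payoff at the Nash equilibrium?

50.985

Firm i's FOC: ∂u_i/∂g_i = α_i − g_i = 0, so g_i* = α_i.
NE contributions = (1.7, 3.8, 3.4, 0.9, 4, 3.3); G = 17.1.
u_6 = α_6·G − ½·(g_6)² = 3.3·17.1 − ½·3.3² = 50.985.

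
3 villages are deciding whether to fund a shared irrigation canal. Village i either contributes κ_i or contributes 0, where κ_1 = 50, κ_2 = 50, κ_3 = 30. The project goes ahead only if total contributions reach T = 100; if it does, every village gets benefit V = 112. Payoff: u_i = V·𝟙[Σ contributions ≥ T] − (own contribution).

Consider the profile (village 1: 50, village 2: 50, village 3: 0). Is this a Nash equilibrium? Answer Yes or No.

Total = 100 ≥ 100: provided.
Village 1 (pledges 50, payoff 62): dropping to 0 → total 50, payoff 0. No gain.
Village 2 (pledges 50, payoff 62): dropping to 0 → total 50, payoff 0. No gain.
Village 3 (pledges 0, payoff 112): pledging 30 → total 130, payoff 82. No gain.

Yes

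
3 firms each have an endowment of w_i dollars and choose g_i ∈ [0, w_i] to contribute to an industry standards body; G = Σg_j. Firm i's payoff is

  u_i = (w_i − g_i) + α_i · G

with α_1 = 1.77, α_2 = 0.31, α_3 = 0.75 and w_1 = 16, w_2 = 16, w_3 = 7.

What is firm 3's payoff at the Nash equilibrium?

19

∂u_i/∂g_i = α_i − 1, so firm i contributes w_i if α_i > 1, else 0.
α_i > 1 for i ∈ {1}; NE contributions (16, 0, 0), G = 16.
u_3 = (7 − 0) + 0.75·16 = 19.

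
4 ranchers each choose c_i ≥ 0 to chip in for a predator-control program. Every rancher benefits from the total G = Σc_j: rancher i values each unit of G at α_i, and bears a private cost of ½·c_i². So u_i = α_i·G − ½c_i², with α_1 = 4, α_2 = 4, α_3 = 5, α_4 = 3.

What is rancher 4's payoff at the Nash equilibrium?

43.5

Rancher i's FOC: ∂u_i/∂c_i = α_i − c_i = 0, so c_i* = α_i.
NE contributions = (4, 4, 5, 3); G = 16.
u_4 = α_4·G − ½·(c_4)² = 3·16 − ½·3² = 43.5.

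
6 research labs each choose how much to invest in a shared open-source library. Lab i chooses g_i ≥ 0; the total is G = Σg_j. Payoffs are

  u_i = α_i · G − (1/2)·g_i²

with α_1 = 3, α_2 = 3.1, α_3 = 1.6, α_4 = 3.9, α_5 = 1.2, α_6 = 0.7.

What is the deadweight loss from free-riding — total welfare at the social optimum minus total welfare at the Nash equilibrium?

Lab i's FOC: ∂u_i/∂g_i = α_i − g_i = 0, so g_i* = α_i.
NE contributions = (3, 3.1, 1.6, 3.9, 1.2, 0.7); G = 13.5.
W^NE = (Σα)·G − ½Σα_i² = 13.5² − ½·38.31 = 163.095.
Planner sets g_i = Σα_j = 13.5 for every i, so G^SO = 6·13.5 = 81.
W^SO = (Σα)·G^SO − ½·6·(Σα)² = (6/2)·13.5² = 546.75.
Deadweight loss = W^SO − W^NE = 383.655.

383.655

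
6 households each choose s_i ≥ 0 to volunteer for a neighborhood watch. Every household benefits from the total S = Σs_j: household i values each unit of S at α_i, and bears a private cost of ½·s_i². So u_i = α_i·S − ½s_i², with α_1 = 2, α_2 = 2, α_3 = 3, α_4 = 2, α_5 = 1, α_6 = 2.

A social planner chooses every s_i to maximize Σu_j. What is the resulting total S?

Planner FOC: ∂(Σu_j)/∂s_i = (Σα_j) − s_i = 0, so s_i^SO = Σα_j = 12 for every i; S^SO = 72.

72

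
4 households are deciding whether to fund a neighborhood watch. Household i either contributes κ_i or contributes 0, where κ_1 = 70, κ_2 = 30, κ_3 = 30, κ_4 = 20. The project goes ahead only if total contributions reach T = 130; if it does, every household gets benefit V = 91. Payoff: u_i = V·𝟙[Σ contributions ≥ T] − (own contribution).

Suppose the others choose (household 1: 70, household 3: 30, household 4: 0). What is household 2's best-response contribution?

30

Others' total = 100. Contributing 30 brings total to 130 ≥ 130: gain V − κ_2 = 61.
Best response: 30.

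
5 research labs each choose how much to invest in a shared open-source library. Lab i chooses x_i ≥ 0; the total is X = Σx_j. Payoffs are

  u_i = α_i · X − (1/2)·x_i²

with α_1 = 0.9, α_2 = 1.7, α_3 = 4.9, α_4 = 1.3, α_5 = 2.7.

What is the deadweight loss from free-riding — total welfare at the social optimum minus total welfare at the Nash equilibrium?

216.72

Lab i's FOC: ∂u_i/∂x_i = α_i − x_i = 0, so x_i* = α_i.
NE contributions = (0.9, 1.7, 4.9, 1.3, 2.7); X = 11.5.
W^NE = (Σα)·X − ½Σα_i² = 11.5² − ½·36.69 = 113.905.
Planner sets x_i = Σα_j = 11.5 for every i, so X^SO = 5·11.5 = 57.5.
W^SO = (Σα)·X^SO − ½·5·(Σα)² = (5/2)·11.5² = 330.625.
Deadweight loss = W^SO − W^NE = 216.72.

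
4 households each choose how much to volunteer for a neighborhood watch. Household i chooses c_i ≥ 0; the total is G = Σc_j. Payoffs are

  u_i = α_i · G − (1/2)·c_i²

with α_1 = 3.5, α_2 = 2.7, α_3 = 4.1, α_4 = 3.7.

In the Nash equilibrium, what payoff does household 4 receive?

44.955

Household i's FOC: ∂u_i/∂c_i = α_i − c_i = 0, so c_i* = α_i.
NE contributions = (3.5, 2.7, 4.1, 3.7); G = 14.
u_4 = α_4·G − ½·(c_4)² = 3.7·14 − ½·3.7² = 44.955.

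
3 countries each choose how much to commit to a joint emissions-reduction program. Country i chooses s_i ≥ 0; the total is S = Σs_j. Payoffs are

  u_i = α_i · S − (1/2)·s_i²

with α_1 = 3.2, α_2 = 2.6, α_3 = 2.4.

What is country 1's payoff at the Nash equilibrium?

21.12

Country i's FOC: ∂u_i/∂s_i = α_i − s_i = 0, so s_i* = α_i.
NE contributions = (3.2, 2.6, 2.4); S = 8.2.
u_1 = α_1·S − ½·(s_1)² = 3.2·8.2 − ½·3.2² = 21.12.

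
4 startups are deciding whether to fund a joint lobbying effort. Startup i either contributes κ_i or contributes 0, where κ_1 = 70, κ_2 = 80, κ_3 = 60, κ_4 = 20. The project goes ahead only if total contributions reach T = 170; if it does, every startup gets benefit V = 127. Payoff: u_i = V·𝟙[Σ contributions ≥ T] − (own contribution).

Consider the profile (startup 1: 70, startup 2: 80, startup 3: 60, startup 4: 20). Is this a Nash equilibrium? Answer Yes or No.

Total = 230 ≥ 170: provided.
Startup 1 (pledges 70, payoff 57): dropping to 0 → total 160, payoff 0. No gain.
Startup 2 (pledges 80, payoff 47): dropping to 0 → total 150, payoff 0. No gain.
Startup 3 (pledges 60, payoff 67): dropping to 0 → total 170, payoff 127. Profitable deviation.

No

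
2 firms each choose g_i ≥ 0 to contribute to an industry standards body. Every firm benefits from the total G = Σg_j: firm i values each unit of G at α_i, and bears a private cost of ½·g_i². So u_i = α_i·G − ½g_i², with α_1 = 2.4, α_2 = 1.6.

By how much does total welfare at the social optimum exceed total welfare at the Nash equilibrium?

Firm i's FOC: ∂u_i/∂g_i = α_i − g_i = 0, so g_i* = α_i.
NE contributions = (2.4, 1.6); G = 4.
W^NE = (Σα)·G − ½Σα_i² = 4² − ½·8.32 = 11.84.
Planner sets g_i = Σα_j = 4 for every i, so G^SO = 2·4 = 8.
W^SO = (Σα)·G^SO − ½·2·(Σα)² = (2/2)·4² = 16.
Deadweight loss = W^SO − W^NE = 4.16.

4.16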